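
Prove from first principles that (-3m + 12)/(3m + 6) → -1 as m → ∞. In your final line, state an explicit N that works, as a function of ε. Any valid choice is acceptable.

N = 6/ε

Suppose ε > 0. For m ≥ 1, |(-3m + 12)/(3m + 6) + 1| = |54|/(3(3m + 6)) = 54/(3(3m + 6)).
Since 3m + 6 ≥ 3m for m ≥ 1, this is ≤ 54/(3·3m) = 6/m.
So |(-3m + 12)/(3m + 6) + 1| < ε whenever m > 6/ε.
Take N = 6/ε. If m > N then |(-3m + 12)/(3m + 6) + 1| ≤ 6/m < ε.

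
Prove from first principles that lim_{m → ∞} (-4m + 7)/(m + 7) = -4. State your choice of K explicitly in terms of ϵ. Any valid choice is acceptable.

Fix ϵ > 0. For m ≥ 1, |(-4m + 7)/(m + 7) + 4| = |35|/((m + 7)) = 35/((m + 7)).
Since m + 7 ≥ m for m ≥ 1, this is ≤ 35/(m) = 35/m.
So |(-4m + 7)/(m + 7) + 4| < ϵ whenever m > 35/ϵ.
Take K = 35/ϵ. If m > K then |(-4m + 7)/(m + 7) + 4| ≤ 35/m < ϵ.

K = 35/ϵ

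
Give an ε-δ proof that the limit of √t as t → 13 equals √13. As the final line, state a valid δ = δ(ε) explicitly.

δ = min(13, √13·ε)

Suppose ε > 0. We want δ > 0 such that 0 < |t − 13| < δ implies |√t − √13| < ε.
Rationalise: √t − √13 = (t − 13)/(√t + √13), so |√t − √13| = |t − 13|/(√t + √13).
Restrict δ ≤ 13 so that |t − 13| < 13 forces t > 0, and then √t + √13 > √13.
Hence |√t − √13| < |t − 13|/√13, which is < ε once |t − 13| < √13·ε.
Take δ = min(13, √13·ε). If 0 < |t − 13| < δ then t > 0 and |√t − √13| < |t − 13|/√13 < ε.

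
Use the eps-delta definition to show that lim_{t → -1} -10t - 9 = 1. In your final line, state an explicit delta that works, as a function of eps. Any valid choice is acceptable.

Fix eps > 0. We need delta > 0 so that 0 < |t + 1| < delta implies |(-10t - 9) − 1| < eps.
Since (-10t - 9) − 1 = -10(t + 1), we have |(-10t - 9) − 1| = 10|t + 1|.
So 10|t + 1| < eps exactly when |t + 1| < eps/10.
Choosing delta = eps/10 gives |(-10t - 9) − 1| = 10|t + 1| < eps whenever |t + 1| < delta.

delta = eps/10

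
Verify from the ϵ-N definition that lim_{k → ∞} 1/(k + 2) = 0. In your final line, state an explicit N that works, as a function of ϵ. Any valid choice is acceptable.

N = 1/ϵ

Fix ϵ > 0. For k ≥ 1, |1/(k + 2) − 0| = 1/(k + 2) ≤ 1/k.
We need 1/k < ϵ, i.e. k > 1/ϵ.
Take N = 1/ϵ. If k > N then |1/(k + 2)| ≤ 1/k < ϵ.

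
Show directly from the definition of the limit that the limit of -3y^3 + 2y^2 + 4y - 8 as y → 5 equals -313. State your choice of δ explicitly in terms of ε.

δ = min(2, ε/299)

Let ε > 0. We want δ > 0 such that 0 < |y − 5| < δ implies |(-3y^3 + 2y^2 + 4y - 8) + 313| < ε.
(-3y^3 + 2y^2 + 4y - 8) + 313 = -3y^3 + 2y^2 + 4y + 305 = (y − 5)(-3y^2 - 13y - 61).
So |(-3y^3 + 2y^2 + 4y - 8) + 313| = |y − 5|·|-3y^2 - 13y - 61|.
Require δ ≤ 2. Then |y − 5| < 2 gives |y| < 7, and by the triangle inequality |-3y^2 - 13y - 61| ≤ 3·7^2 + 13·7 + 61 = 299.
Hence |(-3y^3 + 2y^2 + 4y - 8) + 313| ≤ 299|y − 5| < ε provided |y − 5| < ε/299.
Take δ = min(2, ε/299). Then 0 < |y − 5| < δ gives both |y − 5| < 2 and |y − 5| < ε/299, so |(-3y^3 + 2y^2 + 4y - 8) + 313| < ε.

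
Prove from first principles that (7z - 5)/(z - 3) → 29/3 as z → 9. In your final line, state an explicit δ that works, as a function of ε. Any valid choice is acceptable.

Let ε > 0 be given. We want δ > 0 with 0 < |z − 9| < δ ⇒ |(7z - 5)/(z - 3) − (29/3)| < ε.
Combining over a common denominator, (7z - 5)/(z - 3) − (29/3) = [(7z - 5)·6 − 58·(z - 3)] / [6·(z - 3)] = -16(z − 9) / (6(z - 3)).
So |(7z - 5)/(z - 3) − (29/3)| = 16|z − 9| / (6·|z − 3|).
Restrict δ ≤ 3. Then |z − 9| < 3 gives |z − 3| = |(z − 9) + 6| ≥ 6 − 3 = 3.
Hence |(7z - 5)/(z - 3) − (29/3)| < 16|z − 9|/(6·3) = (8/9)|z − 9|, which is < ε once |z − 9| < (9/8)ε.
Take δ = min(3, (9/8)ε). Then 0 < |z − 9| < δ forces both bounds, so |(7z - 5)/(z - 3) − (29/3)| < ε.

δ = min(3, (9/8)ε)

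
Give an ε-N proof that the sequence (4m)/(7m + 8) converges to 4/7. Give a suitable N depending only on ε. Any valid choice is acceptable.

Let ε > 0 be given. For m ≥ 1, |(4m)/(7m + 8) − (4/7)| = |-32|/(7(7m + 8)) = 32/(7(7m + 8)).
Since 7m + 8 ≥ 7m for m ≥ 1, this is ≤ 32/(7·7m) = (32/49)/m.
So |(4m)/(7m + 8) − (4/7)| < ε whenever m > (32/49)/ε.
Take N = (32/49)/ε. If m > N then |(4m)/(7m + 8) − (4/7)| ≤ (32/49)/m < ε.

N = (32/49)/ε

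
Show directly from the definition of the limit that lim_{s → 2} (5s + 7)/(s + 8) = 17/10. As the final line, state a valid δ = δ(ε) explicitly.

Let ε > 0 be given. We want δ > 0 with 0 < |s − 2| < δ ⇒ |(5s + 7)/(s + 8) − (17/10)| < ε.
Combining over a common denominator, (5s + 7)/(s + 8) − (17/10) = [(5s + 7)·10 − 17·(s + 8)] / [10·(s + 8)] = 33(s − 2) / (10(s + 8)).
So |(5s + 7)/(s + 8) − (17/10)| = 33|s − 2| / (10·|s + 8|).
Restrict δ ≤ 5. Then |s − 2| < 5 gives |s + 8| = |(s − 2) + 10| ≥ 10 − 5 = 5.
Hence |(5s + 7)/(s + 8) − (17/10)| < 33|s − 2|/(10·5) = (33/50)|s − 2|, which is < ε once |s − 2| < (50/33)ε.
Take δ = min(5, (50/33)ε). Then 0 < |s − 2| < δ forces both bounds, so |(5s + 7)/(s + 8) − (17/10)| < ε.

δ = min(5, (50/33)ε)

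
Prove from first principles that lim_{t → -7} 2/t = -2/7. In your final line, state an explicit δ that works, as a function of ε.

δ = min(7/2, (49/4)ε)

Suppose ε > 0. We seek δ > 0 such that 0 < |t + 7| < δ implies |2/t + 2/7| < ε.
|2/t + 2/7| = 2·|-7 − t|/(7·|t|) = 2|t + 7|/(7|t|).
Restrict δ ≤ 7/2. Then |t + 7| < 7/2 gives |t| > 7/2, so 7|t| > 49/2.
Then |2/t + 2/7| < 2|t + 7|/(49/2), which is < ε when |t + 7| < (49/4)ε.
Take δ = min(7/2, (49/4)ε). Then 0 < |t + 7| < δ gives both |t + 7| < 7/2 and |t + 7| < (49/4)ε, so |2/t + 2/7| < ε.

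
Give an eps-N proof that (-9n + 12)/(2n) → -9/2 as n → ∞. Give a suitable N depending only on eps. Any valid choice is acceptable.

Let eps > 0. For n ≥ 1, |(-9n + 12)/(2n) + 9/2| = |24|/(2(2n)) = 24/(2(2n)).
Since 2n ≥ 2n for n ≥ 1, this is ≤ 24/(2·2n) = 6/n.
So |(-9n + 12)/(2n) + 9/2| < eps whenever n > 6/eps.
Take N = 6/eps. If n > N then |(-9n + 12)/(2n) + 9/2| ≤ 6/n < eps.

N = 6/eps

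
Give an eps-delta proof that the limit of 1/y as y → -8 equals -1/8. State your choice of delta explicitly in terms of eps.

Let eps > 0 be given. We seek delta > 0 such that 0 < |y + 8| < delta implies |1/y + 1/8| < eps.
|1/y + 1/8| = |-8 − y|/(8·|y|) = |y + 8|/(8|y|).
Restrict delta ≤ 4. Then |y + 8| < 4 gives |y| > 4, so 8|y| > 32.
Then |1/y + 1/8| < |y + 8|/32, which is < eps when |y + 8| < 32eps.
Take delta = min(4, 32eps). Then 0 < |y + 8| < delta gives both |y + 8| < 4 and |y + 8| < 32eps, so |1/y + 1/8| < eps.

delta = min(4, 32eps)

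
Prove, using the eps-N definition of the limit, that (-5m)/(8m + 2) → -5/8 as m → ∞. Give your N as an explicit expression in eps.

Let eps > 0. For m ≥ 1, |(-5m)/(8m + 2) + 5/8| = |10|/(8(8m + 2)) = 10/(8(8m + 2)).
Since 8m + 2 ≥ 8m for m ≥ 1, this is ≤ 10/(8·8m) = (5/32)/m.
So |(-5m)/(8m + 2) + 5/8| < eps whenever m > (5/32)/eps.
Take N = (5/32)/eps. If m > N then |(-5m)/(8m + 2) + 5/8| ≤ (5/32)/m < eps.

N = (5/32)/eps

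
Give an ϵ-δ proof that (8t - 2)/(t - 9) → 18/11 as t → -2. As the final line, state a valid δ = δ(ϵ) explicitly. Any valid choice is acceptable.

Let ϵ > 0. We want δ > 0 with 0 < |t + 2| < δ ⇒ |(8t - 2)/(t - 9) − (18/11)| < ϵ.
Combining over a common denominator, (8t - 2)/(t - 9) − (18/11) = [(8t - 2)·(-11) − (-18)·(t - 9)] / [(-11)·(t - 9)] = -70(t + 2) / ((-11)(t - 9)).
So |(8t - 2)/(t - 9) − (18/11)| = 70|t + 2| / (11·|t − 9|).
Restrict δ ≤ 11/2. Then |t + 2| < 11/2 gives |t − 9| = |(t + 2) + (-11)| ≥ 11 − 11/2 = 11/2.
Hence |(8t - 2)/(t - 9) − (18/11)| < 70|t + 2|/(11·(11/2)) = (140/121)|t + 2|, which is < ϵ once |t + 2| < (121/140)ϵ.
Take δ = min(11/2, (121/140)ϵ). Then 0 < |t + 2| < δ forces both bounds, so |(8t - 2)/(t - 9) − (18/11)| < ϵ.

δ = min(11/2, (121/140)ϵ)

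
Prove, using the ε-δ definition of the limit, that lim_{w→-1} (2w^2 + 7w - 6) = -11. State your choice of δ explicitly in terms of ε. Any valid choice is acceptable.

Let ε > 0 be given. We want δ > 0 such that 0 < |w + 1| < δ implies |(2w^2 + 7w - 6) + 11| < ε.
(2w^2 + 7w - 6) + 11 = 2w^2 + 7w + 5 = (w + 1)(2w + 5).
So |(2w^2 + 7w - 6) + 11| = |w + 1|·|2w + 5|.
Assume first that |w + 1| < 1, so |w| < 2. Then |2w + 5| ≤ 2·2 + 5 = 9.
Hence |(2w^2 + 7w - 6) + 11| ≤ 9|w + 1| < ε provided |w + 1| < ε/9.
Take δ = min(1, ε/9). Then 0 < |w + 1| < δ gives both |w + 1| < 1 and |w + 1| < ε/9, so |(2w^2 + 7w - 6) + 11| < ε.

δ = min(1, ε/9)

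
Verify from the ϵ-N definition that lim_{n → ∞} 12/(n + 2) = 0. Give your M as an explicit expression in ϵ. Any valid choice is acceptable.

Let ϵ > 0. For n ≥ 1, |12/(n + 2) − 0| = 12/(n + 2) ≤ 12/n.
We need 12/n < ϵ, i.e. n > 12/ϵ.
Take M = 12/ϵ. If n > M then |12/(n + 2)| ≤ 12/n < ϵ.

M = 12/ϵ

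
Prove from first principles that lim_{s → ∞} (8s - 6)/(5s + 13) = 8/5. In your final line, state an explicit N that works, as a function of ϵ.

Fix ϵ > 0. We seek N > 0 such that s > N implies |(8s - 6)/(5s + 13) − (8/5)| < ϵ.
(8s - 6)/(5s + 13) − (8/5) = (5(8s - 6) − 8(5s + 13)) / (5(5s + 13)) = -134/(5(5s + 13)).
For s > 0 we have 5s + 13 > 5s, so |(8s - 6)/(5s + 13) − (8/5)| = 134/(5(5s + 13)) < 134/(5·5s) = (134/25)/s.
Thus |(8s - 6)/(5s + 13) − (8/5)| < ϵ whenever s > (134/25)/ϵ.
Take N = (134/25)/ϵ. If s > N then |(8s - 6)/(5s + 13) − (8/5)| < (134/25)/s < ϵ.

N = (134/25)/ϵ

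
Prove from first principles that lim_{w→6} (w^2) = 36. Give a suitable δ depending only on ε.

δ = min(1, ε/13)

Suppose ε > 0. We seek δ > 0 with 0 < |w − 6| < δ ⇒ |w^2 − 36| < ε.
Factor: w^2 − 36 = (w − 6)(w + 6), so |w^2 − 36| = |w − 6|·|w + 6|.
Restrict δ ≤ 1. Then |w − 6| < 1 gives |w| < 7, so by the triangle inequality |w + 6| ≤ 7 + 6 = 13.
Hence |w^2 − 36| ≤ 13|w − 6|, which is < ε once |w − 6| < ε/13.
Take δ = min(1, ε/13). If 0 < |w − 6| < δ then both bounds hold and |w^2 − 36| ≤ 13|w − 6| < 13·(ε/13) = ε.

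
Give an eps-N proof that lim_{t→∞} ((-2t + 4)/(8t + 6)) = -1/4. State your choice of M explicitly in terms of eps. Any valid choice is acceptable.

Let eps > 0 be given. We seek M > 0 such that t > M implies |(-2t + 4)/(8t + 6) + 1/4| < eps.
(-2t + 4)/(8t + 6) + 1/4 = (8(-2t + 4) − (-2)(8t + 6)) / (8(8t + 6)) = 44/(8(8t + 6)).
For t > 0 we have 8t + 6 > 8t, so |(-2t + 4)/(8t + 6) + 1/4| = 44/(8(8t + 6)) < 44/(8·8t) = (11/16)/t.
Thus |(-2t + 4)/(8t + 6) + 1/4| < eps whenever t > (11/16)/eps.
Take M = (11/16)/eps. If t > M then |(-2t + 4)/(8t + 6) + 1/4| < (11/16)/t < eps.

M = (11/16)/eps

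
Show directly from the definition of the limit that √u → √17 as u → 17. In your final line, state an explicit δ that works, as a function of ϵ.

δ = min(17, √17·ϵ)

Fix ϵ > 0. We want δ > 0 such that 0 < |u − 17| < δ implies |√u − √17| < ϵ.
Rationalise: √u − √17 = (u − 17)/(√u + √17), so |√u − √17| = |u − 17|/(√u + √17).
Restrict δ ≤ 17 so that |u − 17| < 17 forces u > 0, and then √u + √17 > √17.
Hence |√u − √17| < |u − 17|/√17, which is < ϵ once |u − 17| < √17·ϵ.
Take δ = min(17, √17·ϵ). If 0 < |u − 17| < δ then u > 0 and |√u − √17| < |u − 17|/√17 < ϵ.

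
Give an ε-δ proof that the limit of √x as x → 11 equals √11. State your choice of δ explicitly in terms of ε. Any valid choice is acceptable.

Fix ε > 0. We want δ > 0 such that 0 < |x − 11| < δ implies |√x − √11| < ε.
Rationalise: √x − √11 = (x − 11)/(√x + √11), so |√x − √11| = |x − 11|/(√x + √11).
Restrict δ ≤ 11 so that |x − 11| < 11 forces x > 0, and then √x + √11 > √11.
Hence |√x − √11| < |x − 11|/√11, which is < ε once |x − 11| < √11·ε.
Take δ = min(11, √11·ε). If 0 < |x − 11| < δ then x > 0 and |√x − √11| < |x − 11|/√11 < ε.

δ = min(11, √11·ε)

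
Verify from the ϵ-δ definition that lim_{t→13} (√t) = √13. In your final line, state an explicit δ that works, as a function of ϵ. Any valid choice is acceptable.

δ = min(13, √13·ϵ)

Fix ϵ > 0. We want δ > 0 such that 0 < |t − 13| < δ implies |√t − √13| < ϵ.
Rationalise: √t − √13 = (t − 13)/(√t + √13), so |√t − √13| = |t − 13|/(√t + √13).
Restrict δ ≤ 13 so that |t − 13| < 13 forces t > 0, and then √t + √13 > √13.
Hence |√t − √13| < |t − 13|/√13, which is < ϵ once |t − 13| < √13·ϵ.
Take δ = min(13, √13·ϵ). If 0 < |t − 13| < δ then t > 0 and |√t − √13| < |t − 13|/√13 < ϵ.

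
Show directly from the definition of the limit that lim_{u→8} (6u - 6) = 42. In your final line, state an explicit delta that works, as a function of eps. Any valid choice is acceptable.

Let eps > 0. We need delta > 0 so that 0 < |u − 8| < delta implies |(6u - 6) − 42| < eps.
Since (6u - 6) − 42 = 6(u − 8), we have |(6u - 6) − 42| = 6|u − 8|.
So 6|u − 8| < eps exactly when |u − 8| < eps/6.
Take delta = eps/6. If 0 < |u − 8| < delta then |(6u - 6) − 42| = 6|u − 8| < 6·(eps/6) = eps.

delta = eps/6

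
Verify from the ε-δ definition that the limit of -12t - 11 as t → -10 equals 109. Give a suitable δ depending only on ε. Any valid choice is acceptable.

δ = ε/12

Fix ε > 0. We need δ > 0 so that 0 < |t + 10| < δ implies |(-12t - 11) − 109| < ε.
Since (-12t - 11) − 109 = -12(t + 10), we have |(-12t - 11) − 109| = 12|t + 10|.
Thus it suffices that |t + 10| < ε/12.
Choosing δ = ε/12 gives |(-12t - 11) − 109| = 12|t + 10| < ε whenever |t + 10| < δ.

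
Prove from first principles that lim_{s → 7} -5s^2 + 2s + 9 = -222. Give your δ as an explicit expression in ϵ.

Let ϵ > 0. We want δ > 0 such that 0 < |s − 7| < δ implies |(-5s^2 + 2s + 9) + 222| < ϵ.
(-5s^2 + 2s + 9) + 222 = -5s^2 + 2s + 231 = (s − 7)(-5s - 33).
So |(-5s^2 + 2s + 9) + 222| = |s − 7|·|-5s - 33|.
Require δ ≤ 1. Then |s − 7| < 1 gives |s| < 8, and by the triangle inequality |-5s - 33| ≤ 5·8 + 33 = 73.
Hence |(-5s^2 + 2s + 9) + 222| ≤ 73|s − 7| < ϵ provided |s − 7| < ϵ/73.
Choosing δ = min(1, ϵ/73) ensures both conditions, hence |(-5s^2 + 2s + 9) + 222| < ϵ.

δ = min(1, ϵ/73)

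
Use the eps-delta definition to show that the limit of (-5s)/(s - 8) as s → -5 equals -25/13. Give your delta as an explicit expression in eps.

Suppose eps > 0. We want delta > 0 with 0 < |s + 5| < delta ⇒ |(-5s)/(s - 8) + 25/13| < eps.
Combining over a common denominator, (-5s)/(s - 8) + 25/13 = [(-5s)·(-13) − 25·(s - 8)] / [(-13)·(s - 8)] = 40(s + 5) / ((-13)(s - 8)).
So |(-5s)/(s - 8) + 25/13| = 40|s + 5| / (13·|s − 8|).
Require delta ≤ 13/2, so |s − 8| ≥ |-13| − |s + 5| > 13 − 13/2 = 13/2.
Hence |(-5s)/(s - 8) + 25/13| < 40|s + 5|/(13·(13/2)) = (80/169)|s + 5|, which is < eps once |s + 5| < (169/80)eps.
Take delta = min(13/2, (169/80)eps). Then 0 < |s + 5| < delta forces both bounds, so |(-5s)/(s - 8) + 25/13| < eps.

delta = min(13/2, (169/80)eps)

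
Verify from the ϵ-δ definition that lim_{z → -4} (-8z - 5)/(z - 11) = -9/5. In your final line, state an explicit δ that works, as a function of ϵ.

Let ϵ > 0 be given. We want δ > 0 with 0 < |z + 4| < δ ⇒ |(-8z - 5)/(z - 11) + 9/5| < ϵ.
Combining over a common denominator, (-8z - 5)/(z - 11) + 9/5 = [(-8z - 5)·(-15) − 27·(z - 11)] / [(-15)·(z - 11)] = 93(z + 4) / ((-15)(z - 11)).
So |(-8z - 5)/(z - 11) + 9/5| = 93|z + 4| / (15·|z − 11|).
Restrict δ ≤ 15/2. Then |z + 4| < 15/2 gives |z − 11| = |(z + 4) + (-15)| ≥ 15 − 15/2 = 15/2.
Hence |(-8z - 5)/(z - 11) + 9/5| < 93|z + 4|/(15·(15/2)) = (62/75)|z + 4|, which is < ϵ once |z + 4| < (75/62)ϵ.
Take δ = min(15/2, (75/62)ϵ). Then 0 < |z + 4| < δ forces both bounds, so |(-8z - 5)/(z - 11) + 9/5| < ϵ.

δ = min(15/2, (75/62)ϵ)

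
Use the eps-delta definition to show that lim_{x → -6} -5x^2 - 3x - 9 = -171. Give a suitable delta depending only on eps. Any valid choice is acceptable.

delta = min(1, eps/62)

Let eps > 0 be given. We want delta > 0 such that 0 < |x + 6| < delta implies |(-5x^2 - 3x - 9) + 171| < eps.
(-5x^2 - 3x - 9) + 171 = -5x^2 - 3x + 162 = (x + 6)(-5x + 27).
So |(-5x^2 - 3x - 9) + 171| = |x + 6|·|-5x + 27|.
Assume first that |x + 6| < 1, so |x| < 7. Then |-5x + 27| ≤ 5·7 + 27 = 62.
Hence |(-5x^2 - 3x - 9) + 171| ≤ 62|x + 6| < eps provided |x + 6| < eps/62.
Choosing delta = min(1, eps/62) ensures both conditions, hence |(-5x^2 - 3x - 9) + 171| < eps.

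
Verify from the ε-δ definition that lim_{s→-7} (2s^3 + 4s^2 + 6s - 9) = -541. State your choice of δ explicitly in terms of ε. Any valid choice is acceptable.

Fix ε > 0. We want δ > 0 such that 0 < |s + 7| < δ implies |(2s^3 + 4s^2 + 6s - 9) + 541| < ε.
(2s^3 + 4s^2 + 6s - 9) + 541 = 2s^3 + 4s^2 + 6s + 532 = (s + 7)(2s^2 - 10s + 76).
So |(2s^3 + 4s^2 + 6s - 9) + 541| = |s + 7|·|2s^2 - 10s + 76|.
Require δ ≤ 2. Then |s + 7| < 2 gives |s| < 9, and by the triangle inequality |2s^2 - 10s + 76| ≤ 2·9^2 + 10·9 + 76 = 328.
Hence |(2s^3 + 4s^2 + 6s - 9) + 541| ≤ 328|s + 7| < ε provided |s + 7| < ε/328.
Choosing δ = min(2, ε/328) ensures both conditions, hence |(2s^3 + 4s^2 + 6s - 9) + 541| < ε.

δ = min(2, ε/328)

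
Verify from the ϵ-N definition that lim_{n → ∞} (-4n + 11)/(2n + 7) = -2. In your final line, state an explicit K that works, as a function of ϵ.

K = (25/2)/ϵ

Let ϵ > 0 be given. For n ≥ 1, |(-4n + 11)/(2n + 7) + 2| = |50|/(2(2n + 7)) = 50/(2(2n + 7)).
Since 2n + 7 ≥ 2n for n ≥ 1, this is ≤ 50/(2·2n) = (25/2)/n.
So |(-4n + 11)/(2n + 7) + 2| < ϵ whenever n > (25/2)/ϵ.
Take K = (25/2)/ϵ. If n > K then |(-4n + 11)/(2n + 7) + 2| ≤ (25/2)/n < ϵ.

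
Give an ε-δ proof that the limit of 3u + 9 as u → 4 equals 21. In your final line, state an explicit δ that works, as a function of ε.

Suppose ε > 0. We need δ > 0 so that 0 < |u − 4| < δ implies |(3u + 9) − 21| < ε.
|(3u + 9) − 21| = |3u - 12| = 3|u − 4|.
So 3|u − 4| < ε exactly when |u − 4| < ε/3.
Take δ = ε/3. If 0 < |u − 4| < δ then |(3u + 9) − 21| = 3|u − 4| < 3·(ε/3) = ε.

δ = ε/3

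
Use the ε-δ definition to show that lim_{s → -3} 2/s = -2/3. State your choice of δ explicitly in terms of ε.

δ = min(3/2, (9/4)ε)

Let ε > 0 be given. We seek δ > 0 such that 0 < |s + 3| < δ implies |2/s + 2/3| < ε.
|2/s + 2/3| = 2·|-3 − s|/(3·|s|) = 2|s + 3|/(3|s|).
Require δ ≤ 3/2 so that |s| > 3 − 3/2 = 3/2, hence 3|s| > 9/2.
Then |2/s + 2/3| < 2|s + 3|/(9/2), which is < ε when |s + 3| < (9/4)ε.
Take δ = min(3/2, (9/4)ε). Then 0 < |s + 3| < δ gives both |s + 3| < 3/2 and |s + 3| < (9/4)ε, so |2/s + 2/3| < ε.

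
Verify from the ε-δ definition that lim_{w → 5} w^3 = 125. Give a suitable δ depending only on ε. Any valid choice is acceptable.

δ = min(2, ε/109)

Let ε > 0. We seek δ > 0 with 0 < |w − 5| < δ ⇒ |w^3 − 125| < ε.
Factor: w^3 − 125 = (w − 5)(w^2 + 5w + 25), so |w^3 − 125| = |w − 5|·|w^2 + 5w + 25|.
Impose δ ≤ 2 so that |w| < 7; then |w^2 + 5w + 25| ≤ 109.
Hence |w^3 − 125| ≤ 109|w − 5|, which is < ε once |w − 5| < ε/109.
Take δ = min(2, ε/109). If 0 < |w − 5| < δ then both bounds hold and |w^3 − 125| ≤ 109|w − 5| < 109·(ε/109) = ε.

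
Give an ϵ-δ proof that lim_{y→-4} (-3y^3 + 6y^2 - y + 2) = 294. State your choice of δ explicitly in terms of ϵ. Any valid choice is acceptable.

Fix ϵ > 0. We want δ > 0 such that 0 < |y + 4| < δ implies |(-3y^3 + 6y^2 - y + 2) − 294| < ϵ.
(-3y^3 + 6y^2 - y + 2) − 294 = -3y^3 + 6y^2 - y - 292 = (y + 4)(-3y^2 + 18y - 73).
So |(-3y^3 + 6y^2 - y + 2) − 294| = |y + 4|·|-3y^2 + 18y - 73|.
Require δ ≤ 2. Then |y + 4| < 2 gives |y| < 6, and by the triangle inequality |-3y^2 + 18y - 73| ≤ 3·6^2 + 18·6 + 73 = 289.
Hence |(-3y^3 + 6y^2 - y + 2) − 294| ≤ 289|y + 4| < ϵ provided |y + 4| < ϵ/289.
Take δ = min(2, ϵ/289). Then 0 < |y + 4| < δ gives both |y + 4| < 2 and |y + 4| < ϵ/289, so |(-3y^3 + 6y^2 - y + 2) − 294| < ϵ.

δ = min(2, ϵ/289)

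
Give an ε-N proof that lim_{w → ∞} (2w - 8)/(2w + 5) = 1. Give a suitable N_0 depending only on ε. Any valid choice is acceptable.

Suppose ε > 0. We seek N_0 > 0 such that w > N_0 implies |(2w - 8)/(2w + 5) − 1| < ε.
(2w - 8)/(2w + 5) − 1 = (2(2w - 8) − 2(2w + 5)) / (2(2w + 5)) = -26/(2(2w + 5)).
For w > 0 we have 2w + 5 > 2w, so |(2w - 8)/(2w + 5) − 1| = 26/(2(2w + 5)) < 26/(2·2w) = (13/2)/w.
Thus |(2w - 8)/(2w + 5) − 1| < ε whenever w > (13/2)/ε.
Take N_0 = (13/2)/ε. If w > N_0 then |(2w - 8)/(2w + 5) − 1| < (13/2)/w < ε.

N_0 = (13/2)/ε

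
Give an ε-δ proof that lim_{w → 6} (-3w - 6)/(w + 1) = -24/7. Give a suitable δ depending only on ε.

δ = min(7/2, (49/6)ε)

Suppose ε > 0. We want δ > 0 with 0 < |w − 6| < δ ⇒ |(-3w - 6)/(w + 1) + 24/7| < ε.
Combining over a common denominator, (-3w - 6)/(w + 1) + 24/7 = [(-3w - 6)·7 − (-24)·(w + 1)] / [7·(w + 1)] = 3(w − 6) / (7(w + 1)).
So |(-3w - 6)/(w + 1) + 24/7| = 3|w − 6| / (7·|w + 1|).
Require δ ≤ 7/2, so |w + 1| ≥ |7| − |w − 6| > 7 − 7/2 = 7/2.
Hence |(-3w - 6)/(w + 1) + 24/7| < 3|w − 6|/(7·(7/2)) = (6/49)|w − 6|, which is < ε once |w − 6| < (49/6)ε.
Take δ = min(7/2, (49/6)ε). Then 0 < |w − 6| < δ forces both bounds, so |(-3w - 6)/(w + 1) + 24/7| < ε.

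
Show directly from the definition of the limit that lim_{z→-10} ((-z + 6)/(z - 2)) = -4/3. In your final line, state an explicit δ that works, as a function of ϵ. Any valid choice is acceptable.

Let ϵ > 0. We want δ > 0 with 0 < |z + 10| < δ ⇒ |(-z + 6)/(z - 2) + 4/3| < ϵ.
Combining over a common denominator, (-z + 6)/(z - 2) + 4/3 = [(-z + 6)·(-12) − 16·(z - 2)] / [(-12)·(z - 2)] = -4(z + 10) / ((-12)(z - 2)).
So |(-z + 6)/(z - 2) + 4/3| = 4|z + 10| / (12·|z − 2|).
Require δ ≤ 6, so |z − 2| ≥ |-12| − |z + 10| > 12 − 6 = 6.
Hence |(-z + 6)/(z - 2) + 4/3| < 4|z + 10|/(12·6) = (1/18)|z + 10|, which is < ϵ once |z + 10| < 18ϵ.
Take δ = min(6, 18ϵ). Then 0 < |z + 10| < δ forces both bounds, so |(-z + 6)/(z - 2) + 4/3| < ϵ.

δ = min(6, 18ϵ)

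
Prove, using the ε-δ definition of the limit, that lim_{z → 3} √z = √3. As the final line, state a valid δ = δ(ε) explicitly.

δ = min(3, √3·ε)

Let ε > 0 be given. We want δ > 0 such that 0 < |z − 3| < δ implies |√z − √3| < ε.
Multiplying by the conjugate, |√z − √3| = |z − 3|/(√z + √3).
Restrict δ ≤ 3 so that |z − 3| < 3 forces z > 0, and then √z + √3 > √3.
Hence |√z − √3| < |z − 3|/√3, which is < ε once |z − 3| < √3·ε.
Take δ = min(3, √3·ε). If 0 < |z − 3| < δ then z > 0 and |√z − √3| < |z − 3|/√3 < ε.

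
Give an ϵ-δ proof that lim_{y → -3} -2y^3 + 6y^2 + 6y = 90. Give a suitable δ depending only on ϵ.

Let ϵ > 0. We want δ > 0 such that 0 < |y + 3| < δ implies |(-2y^3 + 6y^2 + 6y) − 90| < ϵ.
(-2y^3 + 6y^2 + 6y) − 90 = -2y^3 + 6y^2 + 6y - 90 = (y + 3)(-2y^2 + 12y - 30).
So |(-2y^3 + 6y^2 + 6y) − 90| = |y + 3|·|-2y^2 + 12y - 30|.
Require δ ≤ 1. Then |y + 3| < 1 gives |y| < 4, and by the triangle inequality |-2y^2 + 12y - 30| ≤ 2·4^2 + 12·4 + 30 = 110.
Hence |(-2y^3 + 6y^2 + 6y) − 90| ≤ 110|y + 3| < ϵ provided |y + 3| < ϵ/110.
Choosing δ = min(1, ϵ/110) ensures both conditions, hence |(-2y^3 + 6y^2 + 6y) − 90| < ϵ.

δ = min(1, ϵ/110)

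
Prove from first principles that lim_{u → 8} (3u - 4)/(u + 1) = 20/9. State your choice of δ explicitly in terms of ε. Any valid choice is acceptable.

δ = min(9/2, (81/14)ε)

Fix ε > 0. We want δ > 0 with 0 < |u − 8| < δ ⇒ |(3u - 4)/(u + 1) − (20/9)| < ε.
Combining over a common denominator, (3u - 4)/(u + 1) − (20/9) = [(3u - 4)·9 − 20·(u + 1)] / [9·(u + 1)] = 7(u − 8) / (9(u + 1)).
So |(3u - 4)/(u + 1) − (20/9)| = 7|u − 8| / (9·|u + 1|).
Require δ ≤ 9/2, so |u + 1| ≥ |9| − |u − 8| > 9 − 9/2 = 9/2.
Hence |(3u - 4)/(u + 1) − (20/9)| < 7|u − 8|/(9·(9/2)) = (14/81)|u − 8|, which is < ε once |u − 8| < (81/14)ε.
Take δ = min(9/2, (81/14)ε). Then 0 < |u − 8| < δ forces both bounds, so |(3u - 4)/(u + 1) − (20/9)| < ε.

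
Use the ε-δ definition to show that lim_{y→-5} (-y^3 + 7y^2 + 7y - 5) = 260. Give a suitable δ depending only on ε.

Let ε > 0. We want δ > 0 such that 0 < |y + 5| < δ implies |(-y^3 + 7y^2 + 7y - 5) − 260| < ε.
(-y^3 + 7y^2 + 7y - 5) − 260 = -y^3 + 7y^2 + 7y - 265 = (y + 5)(-y^2 + 12y - 53).
So |(-y^3 + 7y^2 + 7y - 5) − 260| = |y + 5|·|-y^2 + 12y - 53|.
Assume first that |y + 5| < 1, so |y| < 6. Then |-y^2 + 12y - 53| ≤ 6^2 + 12·6 + 53 = 161.
Hence |(-y^3 + 7y^2 + 7y - 5) − 260| ≤ 161|y + 5| < ε provided |y + 5| < ε/161.
Take δ = min(1, ε/161). Then 0 < |y + 5| < δ gives both |y + 5| < 1 and |y + 5| < ε/161, so |(-y^3 + 7y^2 + 7y - 5) − 260| < ε.

δ = min(1, ε/161)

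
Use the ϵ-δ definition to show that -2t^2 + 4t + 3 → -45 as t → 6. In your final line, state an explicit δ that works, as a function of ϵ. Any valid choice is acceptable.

δ = min(1, ϵ/22)

Fix ϵ > 0. We want δ > 0 such that 0 < |t − 6| < δ implies |(-2t^2 + 4t + 3) + 45| < ϵ.
(-2t^2 + 4t + 3) + 45 = -2t^2 + 4t + 48 = (t − 6)(-2t - 8).
So |(-2t^2 + 4t + 3) + 45| = |t − 6|·|-2t - 8|.
Assume first that |t − 6| < 1, so |t| < 7. Then |-2t - 8| ≤ 2·7 + 8 = 22.
Hence |(-2t^2 + 4t + 3) + 45| ≤ 22|t − 6| < ϵ provided |t − 6| < ϵ/22.
Choosing δ = min(1, ϵ/22) ensures both conditions, hence |(-2t^2 + 4t + 3) + 45| < ϵ.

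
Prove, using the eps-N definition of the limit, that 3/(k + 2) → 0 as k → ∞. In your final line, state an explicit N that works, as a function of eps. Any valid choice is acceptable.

Let eps > 0 be given. For k ≥ 1, |3/(k + 2) − 0| = 3/(k + 2) ≤ 3/k.
We need 3/k < eps, i.e. k > 3/eps.
Take N = 3/eps. If k > N then |3/(k + 2)| ≤ 3/k < eps.

N = 3/eps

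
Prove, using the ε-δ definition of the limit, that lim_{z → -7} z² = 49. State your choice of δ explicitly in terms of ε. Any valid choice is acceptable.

Suppose ε > 0. We seek δ > 0 with 0 < |z + 7| < δ ⇒ |z² − 49| < ε.
Factor: z² − 49 = (z + 7)(z - 7), so |z² − 49| = |z + 7|·|z - 7|.
Restrict δ ≤ 2. Then |z + 7| < 2 gives |z| < 9, so by the triangle inequality |z - 7| ≤ 9 + 7 = 16.
Hence |z² − 49| ≤ 16|z + 7|, which is < ε once |z + 7| < ε/16.
Take δ = min(2, ε/16). If 0 < |z + 7| < δ then both bounds hold and |z² − 49| ≤ 16|z + 7| < 16·(ε/16) = ε.

δ = min(2, ε/16)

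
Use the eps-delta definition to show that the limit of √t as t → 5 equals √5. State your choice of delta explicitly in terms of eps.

delta = min(5, √5·eps)

Let eps > 0 be given. We want delta > 0 such that 0 < |t − 5| < delta implies |√t − √5| < eps.
Multiplying by the conjugate, |√t − √5| = |t − 5|/(√t + √5).
Restrict delta ≤ 5 so that |t − 5| < 5 forces t > 0, and then √t + √5 > √5.
Hence |√t − √5| < |t − 5|/√5, which is < eps once |t − 5| < √5·eps.
Take delta = min(5, √5·eps). If 0 < |t − 5| < delta then t > 0 and |√t − √5| < |t − 5|/√5 < eps.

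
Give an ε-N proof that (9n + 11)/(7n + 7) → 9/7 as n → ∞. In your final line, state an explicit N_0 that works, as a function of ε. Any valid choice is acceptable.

Let ε > 0 be given. For n ≥ 1, |(9n + 11)/(7n + 7) − (9/7)| = |14|/(7(7n + 7)) = 14/(7(7n + 7)).
Since 7n + 7 ≥ 7n for n ≥ 1, this is ≤ 14/(7·7n) = (2/7)/n.
So |(9n + 11)/(7n + 7) − (9/7)| < ε whenever n > (2/7)/ε.
Take N_0 = (2/7)/ε. If n > N_0 then |(9n + 11)/(7n + 7) − (9/7)| ≤ (2/7)/n < ε.

N_0 = (2/7)/ε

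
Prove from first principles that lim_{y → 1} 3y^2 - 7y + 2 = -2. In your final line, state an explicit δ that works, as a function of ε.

Suppose ε > 0. We want δ > 0 such that 0 < |y − 1| < δ implies |(3y^2 - 7y + 2) + 2| < ε.
(3y^2 - 7y + 2) + 2 = 3y^2 - 7y + 4 = (y − 1)(3y - 4).
So |(3y^2 - 7y + 2) + 2| = |y − 1|·|3y - 4|.
Assume first that |y − 1| < 1, so |y| < 2. Then |3y - 4| ≤ 3·2 + 4 = 10.
Hence |(3y^2 - 7y + 2) + 2| ≤ 10|y − 1| < ε provided |y − 1| < ε/10.
Choosing δ = min(1, ε/10) ensures both conditions, hence |(3y^2 - 7y + 2) + 2| < ε.

δ = min(1, ε/10)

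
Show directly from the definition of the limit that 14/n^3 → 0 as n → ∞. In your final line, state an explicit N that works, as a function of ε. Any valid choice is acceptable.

Fix ε > 0. For n ≥ 1, |14/n^3 − 0| = 14/n^3.
14/n^3 < ε ⇔ n^3 > 14/ε ⇔ n > (14/ε)^{1/3}.
Take N = (14/ε)^{1/3}. Then n > N implies 14/n^3 < ε.

N = (14/ε)^{1/3}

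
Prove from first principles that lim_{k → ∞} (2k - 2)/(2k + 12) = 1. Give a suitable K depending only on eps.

Suppose eps > 0. For k ≥ 1, |(2k - 2)/(2k + 12) − 1| = |-28|/(2(2k + 12)) = 28/(2(2k + 12)).
Since 2k + 12 ≥ 2k for k ≥ 1, this is ≤ 28/(2·2k) = 7/k.
So |(2k - 2)/(2k + 12) − 1| < eps whenever k > 7/eps.
Take K = 7/eps. If k > K then |(2k - 2)/(2k + 12) − 1| ≤ 7/k < eps.

K = 7/eps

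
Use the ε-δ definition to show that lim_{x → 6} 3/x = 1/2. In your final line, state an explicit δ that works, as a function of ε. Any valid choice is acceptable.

Fix ε > 0. We seek δ > 0 such that 0 < |x − 6| < δ implies |3/x − (1/2)| < ε.
|3/x − (1/2)| = 3·|6 − x|/(6·|x|) = 3|x − 6|/(6|x|).
Require δ ≤ 3 so that |x| > 6 − 3 = 3, hence 6|x| > 18.
Then |3/x − (1/2)| < 3|x − 6|/18, which is < ε when |x − 6| < 6ε.
Take δ = min(3, 6ε). Then 0 < |x − 6| < δ gives both |x − 6| < 3 and |x − 6| < 6ε, so |3/x − (1/2)| < ε.

δ = min(3, 6ε)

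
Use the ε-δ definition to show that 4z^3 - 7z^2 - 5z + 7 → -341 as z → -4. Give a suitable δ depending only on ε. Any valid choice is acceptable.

δ = min(1, ε/302)

Fix ε > 0. We want δ > 0 such that 0 < |z + 4| < δ implies |(4z^3 - 7z^2 - 5z + 7) + 341| < ε.
(4z^3 - 7z^2 - 5z + 7) + 341 = 4z^3 - 7z^2 - 5z + 348 = (z + 4)(4z^2 - 23z + 87).
So |(4z^3 - 7z^2 - 5z + 7) + 341| = |z + 4|·|4z^2 - 23z + 87|.
Require δ ≤ 1. Then |z + 4| < 1 gives |z| < 5, and by the triangle inequality |4z^2 - 23z + 87| ≤ 4·5^2 + 23·5 + 87 = 302.
Hence |(4z^3 - 7z^2 - 5z + 7) + 341| ≤ 302|z + 4| < ε provided |z + 4| < ε/302.
Choosing δ = min(1, ε/302) ensures both conditions, hence |(4z^3 - 7z^2 - 5z + 7) + 341| < ε.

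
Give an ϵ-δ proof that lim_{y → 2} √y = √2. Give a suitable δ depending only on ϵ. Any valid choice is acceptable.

Let ϵ > 0. We want δ > 0 such that 0 < |y − 2| < δ implies |√y − √2| < ϵ.
Rationalise: √y − √2 = (y − 2)/(√y + √2), so |√y − √2| = |y − 2|/(√y + √2).
Restrict δ ≤ 2 so that |y − 2| < 2 forces y > 0, and then √y + √2 > √2.
Hence |√y − √2| < |y − 2|/√2, which is < ϵ once |y − 2| < √2·ϵ.
Take δ = min(2, √2·ϵ). If 0 < |y − 2| < δ then y > 0 and |√y − √2| < |y − 2|/√2 < ϵ.

δ = min(2, √2·ϵ)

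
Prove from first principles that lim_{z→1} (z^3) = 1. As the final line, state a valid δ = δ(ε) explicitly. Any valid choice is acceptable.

δ = min(1, ε/7)

Let ε > 0 be given. We seek δ > 0 with 0 < |z − 1| < δ ⇒ |z^3 − 1| < ε.
Factor: z^3 − 1 = (z − 1)(z^2 + z + 1), so |z^3 − 1| = |z − 1|·|z^2 + z + 1|.
Impose δ ≤ 1 so that |z| < 2; then |z^2 + z + 1| ≤ 7.
Hence |z^3 − 1| ≤ 7|z − 1|, which is < ε once |z − 1| < ε/7.
Take δ = min(1, ε/7). If 0 < |z − 1| < δ then both bounds hold and |z^3 − 1| ≤ 7|z − 1| < 7·(ε/7) = ε.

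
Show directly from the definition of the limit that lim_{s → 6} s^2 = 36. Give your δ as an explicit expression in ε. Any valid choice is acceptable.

δ = min(2, ε/14)

Let ε > 0. We seek δ > 0 with 0 < |s − 6| < δ ⇒ |s^2 − 36| < ε.
Factor: s^2 − 36 = (s − 6)(s + 6), so |s^2 − 36| = |s − 6|·|s + 6|.
Impose δ ≤ 2 so that |s| < 8; then |s + 6| ≤ 14.
Hence |s^2 − 36| ≤ 14|s − 6|, which is < ε once |s − 6| < ε/14.
Take δ = min(2, ε/14). If 0 < |s − 6| < δ then both bounds hold and |s^2 − 36| ≤ 14|s − 6| < 14·(ε/14) = ε.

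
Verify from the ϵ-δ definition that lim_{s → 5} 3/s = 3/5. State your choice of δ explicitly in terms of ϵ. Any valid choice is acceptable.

δ = min(5/2, (25/6)ϵ)

Suppose ϵ > 0. We seek δ > 0 such that 0 < |s − 5| < δ implies |3/s − (3/5)| < ϵ.
|3/s − (3/5)| = 3·|5 − s|/(5·|s|) = 3|s − 5|/(5|s|).
Require δ ≤ 5/2 so that |s| > 5 − 5/2 = 5/2, hence 5|s| > 25/2.
Then |3/s − (3/5)| < 3|s − 5|/(25/2), which is < ϵ when |s − 5| < (25/6)ϵ.
Take δ = min(5/2, (25/6)ϵ). Then 0 < |s − 5| < δ gives both |s − 5| < 5/2 and |s − 5| < (25/6)ϵ, so |3/s − (3/5)| < ϵ.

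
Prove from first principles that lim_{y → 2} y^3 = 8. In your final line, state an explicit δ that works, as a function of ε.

Let ε > 0 be given. We seek δ > 0 with 0 < |y − 2| < δ ⇒ |y^3 − 8| < ε.
Factor: y^3 − 8 = (y − 2)(y^2 + 2y + 4), so |y^3 − 8| = |y − 2|·|y^2 + 2y + 4|.
Impose δ ≤ 2 so that |y| < 4; then |y^2 + 2y + 4| ≤ 28.
Hence |y^3 − 8| ≤ 28|y − 2|, which is < ε once |y − 2| < ε/28.
Take δ = min(2, ε/28). If 0 < |y − 2| < δ then both bounds hold and |y^3 − 8| ≤ 28|y − 2| < 28·(ε/28) = ε.

δ = min(2, ε/28)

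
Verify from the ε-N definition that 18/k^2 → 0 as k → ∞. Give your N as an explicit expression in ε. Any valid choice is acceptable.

Let ε > 0. For k ≥ 1, |18/k^2 − 0| = 18/k^2.
18/k^2 < ε ⇔ k^2 > 18/ε ⇔ k > (18/ε)^{1/2}.
Take N = (18/ε)^{1/2}. Then k > N implies 18/k^2 < ε.

N = (18/ε)^{1/2}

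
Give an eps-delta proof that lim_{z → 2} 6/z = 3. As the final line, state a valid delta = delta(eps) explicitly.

Let eps > 0. We seek delta > 0 such that 0 < |z − 2| < delta implies |6/z − 3| < eps.
|6/z − 3| = 6·|2 − z|/(2·|z|) = 6|z − 2|/(2|z|).
Restrict delta ≤ 1. Then |z − 2| < 1 gives |z| > 1, so 2|z| > 2.
Then |6/z − 3| < 6|z − 2|/2, which is < eps when |z − 2| < (1/3)eps.
Take delta = min(1, (1/3)eps). Then 0 < |z − 2| < delta gives both |z − 2| < 1 and |z − 2| < (1/3)eps, so |6/z − 3| < eps.

delta = min(1, (1/3)eps)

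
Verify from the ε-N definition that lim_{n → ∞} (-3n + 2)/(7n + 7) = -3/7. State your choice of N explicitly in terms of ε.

N = (5/7)/ε

Fix ε > 0. For n ≥ 1, |(-3n + 2)/(7n + 7) + 3/7| = |35|/(7(7n + 7)) = 35/(7(7n + 7)).
Since 7n + 7 ≥ 7n for n ≥ 1, this is ≤ 35/(7·7n) = (5/7)/n.
So |(-3n + 2)/(7n + 7) + 3/7| < ε whenever n > (5/7)/ε.
Take N = (5/7)/ε. If n > N then |(-3n + 2)/(7n + 7) + 3/7| ≤ (5/7)/n < ε.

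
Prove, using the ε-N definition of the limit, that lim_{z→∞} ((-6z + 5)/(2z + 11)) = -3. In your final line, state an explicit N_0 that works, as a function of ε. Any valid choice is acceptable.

Let ε > 0. We seek N_0 > 0 such that z > N_0 implies |(-6z + 5)/(2z + 11) + 3| < ε.
(-6z + 5)/(2z + 11) + 3 = (2(-6z + 5) − (-6)(2z + 11)) / (2(2z + 11)) = 76/(2(2z + 11)).
For z > 0 we have 2z + 11 > 2z, so |(-6z + 5)/(2z + 11) + 3| = 76/(2(2z + 11)) < 76/(2·2z) = 19/z.
Thus |(-6z + 5)/(2z + 11) + 3| < ε whenever z > 19/ε.
Take N_0 = 19/ε. If z > N_0 then |(-6z + 5)/(2z + 11) + 3| < 19/z < ε.

N_0 = 19/ε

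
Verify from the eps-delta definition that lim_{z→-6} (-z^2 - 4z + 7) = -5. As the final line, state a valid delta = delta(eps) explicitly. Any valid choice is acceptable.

Fix eps > 0. We want delta > 0 such that 0 < |z + 6| < delta implies |(-z^2 - 4z + 7) + 5| < eps.
(-z^2 - 4z + 7) + 5 = -z^2 - 4z + 12 = (z + 6)(-z + 2).
So |(-z^2 - 4z + 7) + 5| = |z + 6|·|-z + 2|.
Require delta ≤ 2. Then |z + 6| < 2 gives |z| < 8, and by the triangle inequality |-z + 2| ≤ 8 + 2 = 10.
Hence |(-z^2 - 4z + 7) + 5| ≤ 10|z + 6| < eps provided |z + 6| < eps/10.
Choosing delta = min(2, eps/10) ensures both conditions, hence |(-z^2 - 4z + 7) + 5| < eps.

delta = min(2, eps/10)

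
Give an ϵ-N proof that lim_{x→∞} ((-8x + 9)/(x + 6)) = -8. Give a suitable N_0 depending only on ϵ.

Fix ϵ > 0. We seek N_0 > 0 such that x > N_0 implies |(-8x + 9)/(x + 6) + 8| < ϵ.
(-8x + 9)/(x + 6) + 8 = ((-8x + 9) − (-8)(x + 6)) / ((x + 6)) = 57/((x + 6)).
For x > 0 we have x + 6 > x, so |(-8x + 9)/(x + 6) + 8| = 57/((x + 6)) < 57/(x) = 57/x.
Thus |(-8x + 9)/(x + 6) + 8| < ϵ whenever x > 57/ϵ.
Take N_0 = 57/ϵ. If x > N_0 then |(-8x + 9)/(x + 6) + 8| < 57/x < ϵ.

N_0 = 57/ϵ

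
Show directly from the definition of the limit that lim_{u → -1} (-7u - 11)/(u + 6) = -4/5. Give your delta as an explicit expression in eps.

Fix eps > 0. We want delta > 0 with 0 < |u + 1| < delta ⇒ |(-7u - 11)/(u + 6) + 4/5| < eps.
Combining over a common denominator, (-7u - 11)/(u + 6) + 4/5 = [(-7u - 11)·5 − (-4)·(u + 6)] / [5·(u + 6)] = -31(u + 1) / (5(u + 6)).
So |(-7u - 11)/(u + 6) + 4/5| = 31|u + 1| / (5·|u + 6|).
Require delta ≤ 5/2, so |u + 6| ≥ |5| − |u + 1| > 5 − 5/2 = 5/2.
Hence |(-7u - 11)/(u + 6) + 4/5| < 31|u + 1|/(5·(5/2)) = (62/25)|u + 1|, which is < eps once |u + 1| < (25/62)eps.
Take delta = min(5/2, (25/62)eps). Then 0 < |u + 1| < delta forces both bounds, so |(-7u - 11)/(u + 6) + 4/5| < eps.

delta = min(5/2, (25/62)eps)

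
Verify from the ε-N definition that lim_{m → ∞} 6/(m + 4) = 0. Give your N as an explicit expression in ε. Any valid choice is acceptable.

Suppose ε > 0. For m ≥ 1, |6/(m + 4) − 0| = 6/(m + 4) ≤ 6/m.
We need 6/m < ε, i.e. m > 6/ε.
Take N = 6/ε. If m > N then |6/(m + 4)| ≤ 6/m < ε.

N = 6/ε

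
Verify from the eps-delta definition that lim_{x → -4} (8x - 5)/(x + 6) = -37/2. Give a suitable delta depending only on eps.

delta = min(1, (2/53)eps)

Let eps > 0 be given. We want delta > 0 with 0 < |x + 4| < delta ⇒ |(8x - 5)/(x + 6) + 37/2| < eps.
Combining over a common denominator, (8x - 5)/(x + 6) + 37/2 = [(8x - 5)·2 − (-37)·(x + 6)] / [2·(x + 6)] = 53(x + 4) / (2(x + 6)).
So |(8x - 5)/(x + 6) + 37/2| = 53|x + 4| / (2·|x + 6|).
Require delta ≤ 1, so |x + 6| ≥ |2| − |x + 4| > 2 − 1 = 1.
Hence |(8x - 5)/(x + 6) + 37/2| < 53|x + 4|/(2·1) = (53/2)|x + 4|, which is < eps once |x + 4| < (2/53)eps.
Take delta = min(1, (2/53)eps). Then 0 < |x + 4| < delta forces both bounds, so |(8x - 5)/(x + 6) + 37/2| < eps.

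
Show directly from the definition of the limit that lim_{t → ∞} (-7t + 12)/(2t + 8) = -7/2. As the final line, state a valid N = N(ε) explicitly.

N = 20/ε

Let ε > 0 be given. We seek N > 0 such that t > N implies |(-7t + 12)/(2t + 8) + 7/2| < ε.
(-7t + 12)/(2t + 8) + 7/2 = (2(-7t + 12) − (-7)(2t + 8)) / (2(2t + 8)) = 80/(2(2t + 8)).
For t > 0 we have 2t + 8 > 2t, so |(-7t + 12)/(2t + 8) + 7/2| = 80/(2(2t + 8)) < 80/(2·2t) = 20/t.
Thus |(-7t + 12)/(2t + 8) + 7/2| < ε whenever t > 20/ε.
Take N = 20/ε. If t > N then |(-7t + 12)/(2t + 8) + 7/2| < 20/t < ε.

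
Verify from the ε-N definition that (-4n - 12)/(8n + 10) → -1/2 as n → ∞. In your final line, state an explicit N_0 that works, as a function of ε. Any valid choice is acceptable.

N_0 = (7/8)/ε

Let ε > 0. For n ≥ 1, |(-4n - 12)/(8n + 10) + 1/2| = |-56|/(8(8n + 10)) = 56/(8(8n + 10)).
Since 8n + 10 ≥ 8n for n ≥ 1, this is ≤ 56/(8·8n) = (7/8)/n.
So |(-4n - 12)/(8n + 10) + 1/2| < ε whenever n > (7/8)/ε.
Take N_0 = (7/8)/ε. If n > N_0 then |(-4n - 12)/(8n + 10) + 1/2| ≤ (7/8)/n < ε.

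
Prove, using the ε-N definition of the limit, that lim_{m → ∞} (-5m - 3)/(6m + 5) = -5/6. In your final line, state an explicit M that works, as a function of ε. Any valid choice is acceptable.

M = (7/36)/ε

Let ε > 0. For m ≥ 1, |(-5m - 3)/(6m + 5) + 5/6| = |7|/(6(6m + 5)) = 7/(6(6m + 5)).
Since 6m + 5 ≥ 6m for m ≥ 1, this is ≤ 7/(6·6m) = (7/36)/m.
So |(-5m - 3)/(6m + 5) + 5/6| < ε whenever m > (7/36)/ε.
Take M = (7/36)/ε. If m > M then |(-5m - 3)/(6m + 5) + 5/6| ≤ (7/36)/m < ε.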